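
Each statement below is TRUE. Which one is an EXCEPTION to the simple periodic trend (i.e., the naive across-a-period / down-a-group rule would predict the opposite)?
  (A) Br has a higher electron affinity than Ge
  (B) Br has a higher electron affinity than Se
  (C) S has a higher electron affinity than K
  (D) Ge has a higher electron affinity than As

The general trend: electron affinity increases across a period and decreases down a group.
(A) Br (period 4, group 17) vs Ge (period 4, group 14): the stated order agrees with the simple trend.
(B) Br (period 4, group 17) vs Se (period 4, group 16): the stated order agrees with the simple trend.
(C) S (period 3, group 16) vs K (period 4, group 1): the stated order agrees with the simple trend.
(D) Ge (period 4, group 14) vs As (period 4, group 15): the stated order contradicts the simple trend.
The exception is (D): adding an electron to As's half-filled 4p³ is unfavourable, so Ge (4p²) has the more exothermic EA.

(D)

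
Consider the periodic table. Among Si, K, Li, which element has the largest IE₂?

Li

IE_2 is the cost of taking one more electron from the +1 cation: Si⁺ still has 3 valence electrons; K⁺ is the bare [Ar] core; Li⁺ is the bare [He] core.
Breaking into a closed-shell core is much more expensive than removing a leftover valence electron — K and Li have the largest IE_2 here.
Approximate IE_2 values (kJ/mol): Si 1577, K 3052, Li 7298.
Hence IE_2: Si < K < Li.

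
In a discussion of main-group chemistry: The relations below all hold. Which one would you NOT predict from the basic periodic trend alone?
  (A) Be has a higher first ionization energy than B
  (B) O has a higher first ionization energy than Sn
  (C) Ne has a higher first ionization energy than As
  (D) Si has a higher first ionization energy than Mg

(A)

The general trend: first ionization energy increases across a period and decreases down a group.
(A) Be (period 2, group 2) vs B (period 2, group 13): the stated order contradicts the simple trend.
(B) O (period 2, group 16) vs Sn (period 5, group 14): the stated order agrees with the simple trend.
(C) Ne (period 2, group 18) vs As (period 4, group 15): the stated order agrees with the simple trend.
(D) Si (period 3, group 14) vs Mg (period 3, group 2): the stated order agrees with the simple trend.
The exception is (A): removing B's lone 2p electron is easier than breaking Be's filled 2s².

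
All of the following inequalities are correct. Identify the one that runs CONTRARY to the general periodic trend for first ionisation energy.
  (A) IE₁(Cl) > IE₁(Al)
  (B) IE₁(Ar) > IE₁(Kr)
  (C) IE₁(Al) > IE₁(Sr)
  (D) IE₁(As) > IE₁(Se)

The general trend: first ionisation energy increases across a period and decreases down a group.
(A) Cl (period 3, group 17) vs Al (period 3, group 13): the stated order agrees with the simple trend.
(B) Ar (period 3, group 18) vs Kr (period 4, group 18): the stated order agrees with the simple trend.
(C) Al (period 3, group 13) vs Sr (period 5, group 2): the stated order agrees with the simple trend.
(D) As (period 4, group 15) vs Se (period 4, group 16): the stated order contradicts the simple trend.
The exception is (D): Se (4p⁴) ionizes more easily than half-filled As (4p³).

(D)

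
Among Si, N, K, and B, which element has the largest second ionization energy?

K

After 1 electron has been removed, what remains? Si⁺ still has 3 valence electrons; N⁺ still has 4 valence electrons; K⁺ is the bare [Ar] core; B⁺ still has 2 valence electrons.
Pulling an electron out of a noble-gas core costs far more than removing a remaining valence electron, so K sits at the high end of IE_2.
Valence configurations: Si⁺ [Ne]3s²3p¹, N⁺ [He]2s²2p², B⁺ [He]2s².
Tabulated IE_2 (kJ/mol): Si 1577, N 2856, K 3052, B 2427.
Putting it together, IE_2: Si < B < N < K.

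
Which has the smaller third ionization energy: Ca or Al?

Al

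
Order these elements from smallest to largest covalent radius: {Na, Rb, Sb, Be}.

Be is in period 2, group 2; Na is in period 3, group 1; Rb is in period 5, group 1; Sb is in period 5, group 15.
Across a period the added protons contract the valence shell; down a group each new principal shell makes the atom larger.
These span different periods and groups, so the two trends combine.
Sb > Be: period and group pull opposite ways; the down-group shift dominates (140 vs 102 pm).
Na > Sb: period and group pull opposite ways; the across-period shift dominates (155 vs 140 pm).
Rb > Na: they share group 1; the group trend gives Rb the larger value.
For reference (pm): Be 102, Na 155, Rb 210, Sb 140.
So from smallest to largest: Be < Sb < Na < Rb.

Be < Sb < Na < Rb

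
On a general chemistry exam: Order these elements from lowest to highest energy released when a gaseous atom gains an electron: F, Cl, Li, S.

Li, S, F, Cl

Li is in period 2, group 1; F is in period 2, group 17; S is in period 3, group 16; Cl is in period 3, group 17.
Electron affinity generally becomes more exothermic across a period toward the halogens and less exothermic down a group.
Here both period and group differ, so the two effects have to be weighed against each other.
S > Li: period and group pull opposite ways; the across-period shift dominates (200 vs 60 kJ/mol).
F > S: relative to S, both the across-period and down-group shifts push F's electron affinity up.
Cl > F: this pair runs against the simple trend — see the exception note.
Note the exception: Cl has a higher electron affinity than F, contrary to the simple trend — F's small 2p subshell makes the incoming electron feel strong e⁻–e⁻ repulsion, so Cl actually releases more energy on gaining an electron.
Tabulated electron affinity (kJ/mol): Li 60, F 328, S 200, Cl 349.
So from lowest to highest: Li < S < F < Cl.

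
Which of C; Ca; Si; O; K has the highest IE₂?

IE_2 is the cost of taking one more electron from the +1 cation: C⁺ still has 3 valence electrons; Ca⁺ still has 1 valence electron; Si⁺ still has 3 valence electrons; O⁺ still has 5 valence electrons; K⁺ is the bare [Ar] core.
Usually core removal costs more than valence removal, but here the competition is close: a tightly held n=2 valence electron can cost more to remove than an n=3 core electron, so the actual values have to decide it.
Valence configurations: C⁺ [He]2s²2p¹, Ca⁺ [Ar]4s¹, Si⁺ [Ne]3s²3p¹, O⁺ [He]2s²2p³.
The numbers (kJ/mol): C 2353, Ca 1145, Si 1577, O 3388, K 3052.
Hence IE_2: Ca < Si < C < K < O.

O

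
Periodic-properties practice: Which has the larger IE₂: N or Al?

N

After 1 electron has been removed, what remains? N⁺ still has 4 valence electrons; Al⁺ still has 2 valence electrons.
All are still removing valence electrons, so compare the +1 ions as you would atoms: IE_2 generally rises across a period (higher Z_eff) and falls down a group (larger shell), subject to the usual subshell exceptions.
Valence configurations: N⁺ [He]2s²2p², Al⁺ [Ne]3s².
The numbers (kJ/mol): N 2856, Al 1817.
Hence IE_2: Al < N.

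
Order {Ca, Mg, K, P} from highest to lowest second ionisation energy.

K, P, Mg, Ca

IE_2 is the cost of taking one more electron from the +1 cation: Ca⁺ still has 1 valence electron; Mg⁺ still has 1 valence electron; K⁺ is the bare [Ar] core; P⁺ still has 4 valence electrons.
Breaking into a closed-shell core is much more expensive than removing a leftover valence electron — K has the largest IE_2 here.
Valence configurations: Ca⁺ [Ar]4s¹, Mg⁺ [Ne]3s¹, P⁺ [Ne]3s²3p².
Approximate IE_2 values (kJ/mol): Ca 1145, Mg 1451, K 3052, P 1907.
Hence IE_2: Ca < Mg < P < K.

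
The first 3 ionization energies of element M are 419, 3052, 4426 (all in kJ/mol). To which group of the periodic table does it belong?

Group 1

Look for the largest jump between consecutive ionization energies: IE2/IE1 ≈ 7.3, far larger than any earlier ratio.
That jump marks the point where a core electron is being removed. So the atom has 1 valence electron.
A main-group element with 1 valence electron is in group 1.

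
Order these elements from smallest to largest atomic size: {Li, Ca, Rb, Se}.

Se, Li, Ca, Rb

Li is in period 2, group 1; Ca is in period 4, group 2; Se is in period 4, group 16; Rb is in period 5, group 1.
Radius decreases left→right (rising Z_eff, same n) and increases top→bottom (higher n).
Here both period and group differ, so the two effects have to be weighed against each other.
Li > Se: period and group pull opposite ways; the across-period shift dominates (133 vs 116 pm).
Ca > Li: period and group pull opposite ways; the down-group shift dominates (171 vs 133 pm).
Rb > Ca: both effects reinforce here, so Rb is clearly the larger of the two.
Tabulated atomic radius (pm): Li 133, Ca 171, Se 116, Rb 210.
So from smallest to largest: Se < Li < Ca < Rb.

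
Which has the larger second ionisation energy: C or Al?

C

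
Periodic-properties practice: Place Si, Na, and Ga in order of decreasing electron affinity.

EA tends to increase across a period and decrease down a group, though the pattern is less regular than for IE or radius.
These span different periods and groups, so the two trends combine.
Na > Ga: the two effects oppose for this pair; the down-group effect wins (53 vs 29 kJ/mol).
Si > Na: both are in period 3; the period trend gives Si the larger value.
Tabulated electron affinity (kJ/mol): Na 53, Si 134, Ga 29.
So from highest to lowest: Si > Na > Ga.

Si > Na > Ga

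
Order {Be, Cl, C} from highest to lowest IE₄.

Be, C, Cl

IE_4 is the cost of taking one more electron from the +3 cation: Be³⁺ is already 1 electron into the core; Cl³⁺ still has 4 valence electrons; C³⁺ still has 1 valence electron.
Core electrons are held far more tightly than valence electrons, so Be tops the IE_4 order.
Valence configurations: Cl³⁺ [Ne]3s²3p², C³⁺ [He]2s¹.
Tabulated IE_4 (kJ/mol): Be 21007, Cl 5159, C 6223.
So the fourth ionization energies run Cl < C < Be.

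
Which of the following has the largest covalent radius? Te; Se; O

Te

O is in period 2, group 16; Se is in period 4, group 16; Te is in period 5, group 16.
Atomic radius shrinks across a period as nuclear charge pulls the same shell inward, and grows down a group as new shells are added.
All are in group 16, so atomic radius increases down the group.
The largest covalent radius among these belongs to Te.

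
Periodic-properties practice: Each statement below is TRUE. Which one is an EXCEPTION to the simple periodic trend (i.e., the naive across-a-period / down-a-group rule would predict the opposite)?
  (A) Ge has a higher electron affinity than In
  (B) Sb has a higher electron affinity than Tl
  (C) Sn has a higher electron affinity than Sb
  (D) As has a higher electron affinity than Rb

(C)

The general trend: electron affinity increases across a period and decreases down a group.
(A) Ge (period 4, group 14) vs In (period 5, group 13): the stated order agrees with the simple trend.
(B) Sb (period 5, group 15) vs Tl (period 6, group 13): the stated order agrees with the simple trend.
(C) Sn (period 5, group 14) vs Sb (period 5, group 15): the stated order contradicts the simple trend.
(D) As (period 4, group 15) vs Rb (period 5, group 1): the stated order agrees with the simple trend.
The exception is (C): adding an electron to Sb's half-filled 5p³ is unfavourable, so Sn has the more exothermic EA.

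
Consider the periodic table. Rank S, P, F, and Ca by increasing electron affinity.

Ca < P < S < F

F is in period 2, group 17; P is in period 3, group 15; S is in period 3, group 16; Ca is in period 4, group 2.
Electron affinity generally becomes more exothermic across a period toward the halogens and less exothermic down a group.
Neither a single period nor a single group — weigh both effects.
P > Ca: both effects reinforce here, so P is clearly the higher of the two.
S > P: S lies to the right of P in period 3, so the across-period effect alone puts S higher.
F > S: relative to S, both the across-period and down-group shifts push F's electron affinity up.
For reference (kJ/mol): F 328, P 72, S 200, Ca 2.
So from lowest to highest: Ca < P < S < F.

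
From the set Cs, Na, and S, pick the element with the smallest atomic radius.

Na is in period 3, group 1; S is in period 3, group 16; Cs is in period 6, group 1.
Radius decreases left→right (rising Z_eff, same n) and increases top→bottom (higher n).
Here both period and group differ, so the two effects have to be weighed against each other.
Na > S: both are in period 3; the period trend gives Na the larger value.
Cs > Na: Cs sits below Na in group 1, so the down-group effect alone puts Cs larger.
Tabulated atomic radius (pm): Na 155, S 103, Cs 232.
The smallest atomic radius among these belongs to S.

S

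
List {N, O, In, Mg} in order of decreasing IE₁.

N is in period 2, group 15; O is in period 2, group 16; Mg is in period 3, group 2; In is in period 5, group 13.
IE₁ increases left→right with effective nuclear charge and decreases top→bottom as the valence shell moves farther out.
Here both period and group differ, so the two effects have to be weighed against each other.
Mg > In: the two effects oppose for this pair; the down-group effect wins (738 vs 558 kJ/mol).
O > Mg: both effects reinforce here, so O is clearly the higher of the two.
N > O: this pair runs against the simple trend — see the exception note.
Note the exception: N has a higher first ionization energy than O, contrary to the simple trend — pairing an electron in O's 2p⁴ costs repulsion energy, so O ionizes more easily than half-filled N (2p³).
Tabulated first ionization energy (kJ/mol): N 1402, O 1314, Mg 738, In 558.
So from highest to lowest: N > O > Mg > In.

N, O, Mg, In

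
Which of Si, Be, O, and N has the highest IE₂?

O

Consider each +1 ion: Si⁺ still has 3 valence electrons; Be⁺ still has 1 valence electron; O⁺ still has 5 valence electrons; N⁺ still has 4 valence electrons.
All are still removing valence electrons, so compare the +1 ions as you would atoms: IE_2 generally rises across a period (higher Z_eff) and falls down a group (larger shell), subject to the usual subshell exceptions.
Valence configurations: Si⁺ [Ne]3s²3p¹, Be⁺ [He]2s¹, O⁺ [He]2s²2p³, N⁺ [He]2s²2p².
The numbers (kJ/mol): Si 1577, Be 1757, O 3388, N 2856.
Overall IE_2 order: Si < Be < N < O.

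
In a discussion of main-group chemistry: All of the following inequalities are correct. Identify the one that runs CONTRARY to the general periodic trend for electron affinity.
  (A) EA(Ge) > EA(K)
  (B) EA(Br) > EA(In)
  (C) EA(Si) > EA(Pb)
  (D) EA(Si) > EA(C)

(D)

The general trend: electron affinity increases across a period and decreases down a group.
(A) Ge (period 4, group 14) vs K (period 4, group 1): the stated order agrees with the simple trend.
(B) Br (period 4, group 17) vs In (period 5, group 13): the stated order agrees with the simple trend.
(C) Si (period 3, group 14) vs Pb (period 6, group 14): the stated order agrees with the simple trend.
(D) Si (period 3, group 14) vs C (period 2, group 14): the stated order contradicts the simple trend.
The exception is (D): Si's larger, more diffuse 3p orbitals accept an added electron slightly more readily than C's compact 2p.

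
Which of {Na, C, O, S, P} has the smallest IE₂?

Consider each +1 ion: Na⁺ is the bare [Ne] core; C⁺ still has 3 valence electrons; O⁺ still has 5 valence electrons; S⁺ still has 5 valence electrons; P⁺ still has 4 valence electrons.
Breaking into a closed-shell core is much more expensive than removing a leftover valence electron — Na has the largest IE_2 here.
Valence configurations: C⁺ [He]2s²2p¹, O⁺ [He]2s²2p³, S⁺ [Ne]3s²3p³, P⁺ [Ne]3s²3p².
Tabulated IE_2 (kJ/mol): Na 4562, C 2353, O 3388, S 2252, P 1907.
So the second ionization energies run P < S < C < O < Na.

P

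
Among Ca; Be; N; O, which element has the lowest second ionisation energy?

Ca

The second ionization energy removes an electron from the +1 ion. For each element: Ca⁺ still has 1 valence electron; Be⁺ still has 1 valence electron; N⁺ still has 4 valence electrons; O⁺ still has 5 valence electrons.
All are still removing valence electrons, so compare the +1 ions as you would atoms: IE_2 generally rises across a period (higher Z_eff) and falls down a group (larger shell), subject to the usual subshell exceptions.
Valence configurations: Ca⁺ [Ar]4s¹, Be⁺ [He]2s¹, N⁺ [He]2s²2p², O⁺ [He]2s²2p³.
The numbers (kJ/mol): Ca 1145, Be 1757, N 2856, O 3388.
Hence IE_2: Ca < Be < N < O.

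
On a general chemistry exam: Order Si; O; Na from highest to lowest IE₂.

IE_2 is the cost of taking one more electron from the +1 cation: Si⁺ still has 3 valence electrons; O⁺ still has 5 valence electrons; Na⁺ is the bare [Ne] core.
Pulling an electron out of a noble-gas core costs far more than removing a remaining valence electron, so Na sits at the high end of IE_2.
Valence configurations: Si⁺ [Ne]3s²3p¹, O⁺ [He]2s²2p³.
Tabulated IE_2 (kJ/mol): Si 1577, O 3388, Na 4562.
Putting it together, IE_2: Si < O < Na.

Na > O > Si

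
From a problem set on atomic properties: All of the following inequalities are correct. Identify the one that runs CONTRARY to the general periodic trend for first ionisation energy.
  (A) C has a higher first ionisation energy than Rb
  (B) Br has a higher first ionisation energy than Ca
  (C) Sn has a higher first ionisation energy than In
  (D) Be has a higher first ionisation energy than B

The general trend: first ionisation energy increases across a period and decreases down a group.
(A) C (period 2, group 14) vs Rb (period 5, group 1): the stated order agrees with the simple trend.
(B) Br (period 4, group 17) vs Ca (period 4, group 2): the stated order agrees with the simple trend.
(C) Sn (period 5, group 14) vs In (period 5, group 13): the stated order agrees with the simple trend.
(D) Be (period 2, group 2) vs B (period 2, group 13): the stated order contradicts the simple trend.
The exception is (D): removing B's lone 2p electron is easier than breaking Be's filled 2s².

(D)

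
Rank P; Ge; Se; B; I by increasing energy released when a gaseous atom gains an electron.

B < P < Ge < Se < I

B is in period 2, group 13; P is in period 3, group 15; Ge is in period 4, group 14; Se is in period 4, group 16; I is in period 5, group 17.
Atoms with high Z_eff and room in the valence shell (especially the halogens) have the most exothermic electron affinities.
These span different periods and groups, so the two trends combine.
P > B: the two effects oppose for this pair; the across-period effect wins (72 vs 27 kJ/mol).
Ge > P: this pair runs against the simple trend — see the exception note.
Se > Ge: both are in period 4; the period trend gives Se the larger value.
I > Se: period and group pull opposite ways; the across-period shift dominates (295 vs 195 kJ/mol).
Note the exception: Ge has a higher electron affinity than P, contrary to the simple trend — adding an electron to P's half-filled np³ subshell costs electron-pairing energy.
Tabulated electron affinity (kJ/mol): B 27, P 72, Ge 119, Se 195, I 295.
So from lowest to highest: B < P < Ge < Se < I.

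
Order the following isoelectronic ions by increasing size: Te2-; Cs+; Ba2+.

Ba2+, Cs+, Te2-

All of these have 54 electrons, so size is governed by nuclear charge alone: the more protons, the stronger the pull on the same electron cloud, and the smaller the ion.
Nuclear charges: Ba2+ (Z=56), Cs+ (Z=55), Te2- (Z=52).
Smallest to largest: Ba2+ < Cs+ < Te2-.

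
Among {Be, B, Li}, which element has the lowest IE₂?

Consider each +1 ion: Be⁺ still has 1 valence electron; B⁺ still has 2 valence electrons; Li⁺ is the bare [He] core.
Pulling an electron out of a noble-gas core costs far more than removing a remaining valence electron, so Li sits at the high end of IE_2.
Valence configurations: Be⁺ [He]2s¹, B⁺ [He]2s².
The numbers (kJ/mol): Be 1757, B 2427, Li 7298.
Putting it together, IE_2: Be < B < Li.

Be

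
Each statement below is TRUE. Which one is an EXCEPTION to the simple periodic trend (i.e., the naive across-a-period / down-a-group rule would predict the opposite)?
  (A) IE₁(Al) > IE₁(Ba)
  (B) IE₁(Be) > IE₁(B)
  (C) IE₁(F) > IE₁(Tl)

The general trend: first ionization energy increases across a period and decreases down a group.
(A) Al (period 3, group 13) vs Ba (period 6, group 2): the stated order agrees with the simple trend.
(B) Be (period 2, group 2) vs B (period 2, group 13): the stated order contradicts the simple trend.
(C) F (period 2, group 17) vs Tl (period 6, group 13): the stated order agrees with the simple trend.
The exception is (B): removing B's lone 2p electron is easier than breaking Be's filled 2s².

(B)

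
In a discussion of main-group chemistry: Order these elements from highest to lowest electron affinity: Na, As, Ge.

Na is in period 3, group 1; Ge is in period 4, group 14; As is in period 4, group 15.
EA tends to increase across a period and decrease down a group, though the pattern is less regular than for IE or radius.
These span different periods and groups, so the two trends combine.
As > Na: the two effects oppose for this pair; the across-period effect wins (78 vs 53 kJ/mol).
Ge > As: this pair runs against the simple trend — see the exception note.
Note the exception: Ge has a higher electron affinity than As, contrary to the simple trend — adding an electron to As's half-filled 4p³ is unfavourable, so Ge (4p²) has the more exothermic EA.
Approximate values (kJ/mol): Na 53, Ge 119, As 78.
So from highest to lowest: Ge > As > Na.

Ge > As > Na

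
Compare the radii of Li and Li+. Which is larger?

Li

Forming Li+ removes 1 electron from Li. Fewer electrons for the same nuclear charge means less shielding and a higher Z_eff on the remaining electrons, and for main-group metals the entire outer shell is lost.
A cation is smaller than its parent atom: Li+ < Li.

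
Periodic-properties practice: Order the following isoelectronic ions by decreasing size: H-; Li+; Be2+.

All of these have 2 electrons, so size is governed by nuclear charge alone: the more protons, the stronger the pull on the same electron cloud, and the smaller the ion.
Nuclear charges: Be2+ (Z=4), Li+ (Z=3), H- (Z=1).
Largest to smallest: H- > Li+ > Be2+.

H-, Li+, Be2+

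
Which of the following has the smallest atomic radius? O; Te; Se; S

O is in period 2, group 16; S is in period 3, group 16; Se is in period 4, group 16; Te is in period 5, group 16.
Atomic radius shrinks across a period as nuclear charge pulls the same shell inward, and grows down a group as new shells are added.
All are in group 16, so atomic radius increases down the group.
The smallest atomic radius among these belongs to O.

O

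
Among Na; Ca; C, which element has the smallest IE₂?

Consider each +1 ion: Na⁺ is the bare [Ne] core; Ca⁺ still has 1 valence electron; C⁺ still has 3 valence electrons.
Core electrons are held far more tightly than valence electrons, so Na tops the IE_2 order.
Valence configurations: Ca⁺ [Ar]4s¹, C⁺ [He]2s²2p¹.
Approximate IE_2 values (kJ/mol): Na 4562, Ca 1145, C 2353.
Hence IE_2: Ca < C < Na.

Ca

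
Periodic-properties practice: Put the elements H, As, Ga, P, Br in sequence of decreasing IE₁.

H is in period 1, group 1; P is in period 3, group 15; Ga is in period 4, group 13; As is in period 4, group 15; Br is in period 4, group 17.
First ionization energy rises across a period (greater Z_eff holds electrons more tightly) and falls down a group (valence electrons are farther from the nucleus).
Here both period and group differ, so the two effects have to be weighed against each other.
As > Ga: As lies to the right of Ga in period 4, so the across-period effect alone puts As higher.
P > As: P sits above As in group 15, so the down-group effect alone puts P higher.
Br > P: the two effects oppose for this pair; the across-period effect wins (1140 vs 1012 kJ/mol).
H > Br: the two effects oppose for this pair; the down-group effect wins (1312 vs 1140 kJ/mol).
Approximate values (kJ/mol): H 1312, P 1012, Ga 579, As 947, Br 1140.
So from highest to lowest: H > Br > P > As > Ga.

H, Br, P, As, Ga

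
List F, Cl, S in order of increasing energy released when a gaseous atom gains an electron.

F is in period 2, group 17; S is in period 3, group 16; Cl is in period 3, group 17.
Adding an electron releases more energy for atoms nearer the top right (short of the noble gases).
Here both period and group differ, so the two effects have to be weighed against each other.
F > S: both effects reinforce here, so F is clearly the higher of the two.
Cl > F: this pair runs against the simple trend — see the exception note.
Note the exception: Cl has a higher electron affinity than F, contrary to the simple trend — F's small 2p subshell makes the incoming electron feel strong e⁻–e⁻ repulsion, so Cl actually releases more energy on gaining an electron.
For reference (kJ/mol): F 328, S 200, Cl 349.
So from lowest to highest: S < F < Cl.

S < F < Cl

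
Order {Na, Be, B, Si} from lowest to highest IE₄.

Si, Na, Be, B

The fourth ionization energy removes an electron from the +3 ion. For each element: Na³⁺ is already 2 electrons into the core; Be³⁺ is already 1 electron into the core; B³⁺ is the bare [He] core; Si³⁺ still has 1 valence electron.
Breaking into a closed-shell core is much more expensive than removing a leftover valence electron — Na, Be and B have the largest IE_4 here.
Approximate IE_4 values (kJ/mol): Na 9543, Be 21007, B 25026, Si 4356.
Overall IE_4 order: Si < Na < Be < B.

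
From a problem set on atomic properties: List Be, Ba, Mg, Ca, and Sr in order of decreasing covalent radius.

Ba, Sr, Ca, Mg, Be

Be is in period 2, group 2; Mg is in period 3, group 2; Ca is in period 4, group 2; Sr is in period 5, group 2; Ba is in period 6, group 2.
Radius decreases left→right (rising Z_eff, same n) and increases top→bottom (higher n).
All are in group 2, so atomic radius increases down the group.
So from largest to smallest: Ba > Sr > Ca > Mg > Be.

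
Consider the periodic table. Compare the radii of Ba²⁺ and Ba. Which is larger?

Ba

Forming Ba²⁺ removes 2 electrons from Ba. Fewer electrons for the same nuclear charge means less shielding and a higher Z_eff on the remaining electrons, and for main-group metals the entire outer shell is lost.
A cation is smaller than its parent atom: Ba²⁺ < Ba.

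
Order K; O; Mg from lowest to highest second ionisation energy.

IE_2 is the cost of taking one more electron from the +1 cation: K⁺ is the bare [Ar] core; O⁺ still has 5 valence electrons; Mg⁺ still has 1 valence electron.
Usually core removal costs more than valence removal, but here the competition is close: a tightly held n=2 valence electron can cost more to remove than an n=3 core electron, so the actual values have to decide it.
Valence configurations: O⁺ [He]2s²2p³, Mg⁺ [Ne]3s¹.
Tabulated IE_2 (kJ/mol): K 3052, O 3388, Mg 1451.
Putting it together, IE_2: Mg < K < O.

Mg < K < O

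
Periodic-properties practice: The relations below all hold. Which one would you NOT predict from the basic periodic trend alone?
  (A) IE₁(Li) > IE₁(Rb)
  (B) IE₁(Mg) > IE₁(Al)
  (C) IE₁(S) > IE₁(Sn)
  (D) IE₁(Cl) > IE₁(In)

The general trend: IE₁ increases across a period and decreases down a group.
(A) Li (period 2, group 1) vs Rb (period 5, group 1): the stated order agrees with the simple trend.
(B) Mg (period 3, group 2) vs Al (period 3, group 13): the stated order contradicts the simple trend.
(C) S (period 3, group 16) vs Sn (period 5, group 14): the stated order agrees with the simple trend.
(D) Cl (period 3, group 17) vs In (period 5, group 13): the stated order agrees with the simple trend.
The exception is (B): Al's single 3p electron is easier to remove than one from Mg's filled 3s².

(B)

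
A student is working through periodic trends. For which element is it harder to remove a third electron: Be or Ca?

Be

Consider each +2 ion: Be²⁺ is the bare [He] core; Ca²⁺ is the bare [Ar] core.
All of these are removing an electron from a noble-gas core or deeper; the smaller core (lower principal quantum number) is held far more tightly, and within a period the higher nuclear charge binds the same core more tightly.
The numbers (kJ/mol): Be 14849, Ca 4912.
Overall IE_3 order: Ca < Be.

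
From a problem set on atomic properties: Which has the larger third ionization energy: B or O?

O

After 2 electrons have been removed, what remains? B²⁺ still has 1 valence electron; O²⁺ still has 4 valence electrons.
All are still removing valence electrons, so compare the +2 ions as you would atoms: IE_3 generally rises across a period (higher Z_eff) and falls down a group (larger shell), subject to the usual subshell exceptions.
Valence configurations: B²⁺ [He]2s¹, O²⁺ [He]2s²2p².
Approximate IE_3 values (kJ/mol): B 3660, O 5300.
So the third ionization energies run B < O.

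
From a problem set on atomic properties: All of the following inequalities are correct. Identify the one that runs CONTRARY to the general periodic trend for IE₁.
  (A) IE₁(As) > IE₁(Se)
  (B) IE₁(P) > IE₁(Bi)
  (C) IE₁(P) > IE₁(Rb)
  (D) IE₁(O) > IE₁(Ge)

The general trend: IE₁ increases across a period and decreases down a group.
(A) As (period 4, group 15) vs Se (period 4, group 16): the stated order contradicts the simple trend.
(B) P (period 3, group 15) vs Bi (period 6, group 15): the stated order agrees with the simple trend.
(C) P (period 3, group 15) vs Rb (period 5, group 1): the stated order agrees with the simple trend.
(D) O (period 2, group 16) vs Ge (period 4, group 14): the stated order agrees with the simple trend.
The exception is (A): Se (4p⁴) ionizes more easily than half-filled As (4p³).

(A)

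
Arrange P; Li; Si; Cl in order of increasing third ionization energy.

The third ionization energy removes an electron from the +2 ion. For each element: P²⁺ still has 3 valence electrons; Li²⁺ is already 1 electron into the core; Si²⁺ still has 2 valence electrons; Cl²⁺ still has 5 valence electrons.
Breaking into a closed-shell core is much more expensive than removing a leftover valence electron — Li has the largest IE_3 here.
Valence configurations: P²⁺ [Ne]3s²3p¹, Si²⁺ [Ne]3s², Cl²⁺ [Ne]3s²3p³.
P²⁺ loses a lone 3p electron whereas Si²⁺ must break into a filled 3s² pair, so IE_3(Si) > IE_3(P) even though P has the higher nuclear charge.
Tabulated IE_3 (kJ/mol): P 2914, Li 11815, Si 3232, Cl 3822.
Putting it together, IE_3: P < Si < Cl < Li.

P, Si, Cl, Li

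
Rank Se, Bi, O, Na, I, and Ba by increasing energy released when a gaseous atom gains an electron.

Ba < Na < Bi < O < Se < I

O is in period 2, group 16; Na is in period 3, group 1; Se is in period 4, group 16; I is in period 5, group 17; Ba is in period 6, group 2; Bi is in period 6, group 15.
EA tends to increase across a period and decrease down a group, though the pattern is less regular than for IE or radius.
These span different periods and groups, so the two trends combine.
Na > Ba: the two effects oppose for this pair; the down-group effect wins (53 vs 14 kJ/mol).
Bi > Na: period and group pull opposite ways; the across-period shift dominates (91 vs 53 kJ/mol).
O > Bi: both effects reinforce here, so O is clearly the higher of the two.
Se > O: this pair runs against the simple trend — see the exception note.
I > Se: period and group pull opposite ways; the across-period shift dominates (295 vs 195 kJ/mol).
Note the exception: Se has a higher electron affinity than O, contrary to the simple trend — O's compact 2p subshell gives strong electron–electron repulsion on the added electron.
Tabulated electron affinity (kJ/mol): O 141, Na 53, Se 195, I 295, Ba 14, Bi 91.
So from lowest to highest: Ba < Na < Bi < O < Se < I.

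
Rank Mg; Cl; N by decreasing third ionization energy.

Mg > N > Cl

After 2 electrons have been removed, what remains? Mg²⁺ is the bare [Ne] core; Cl²⁺ still has 5 valence electrons; N²⁺ still has 3 valence electrons.
Breaking into a closed-shell core is much more expensive than removing a leftover valence electron — Mg has the largest IE_3 here.
Valence configurations: Cl²⁺ [Ne]3s²3p³, N²⁺ [He]2s²2p¹.
Approximate IE_3 values (kJ/mol): Mg 7733, Cl 3822, N 4578.
Putting it together, IE_3: Cl < N < Mg.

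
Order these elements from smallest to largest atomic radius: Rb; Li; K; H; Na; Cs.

H is in period 1, group 1; Li is in period 2, group 1; Na is in period 3, group 1; K is in period 4, group 1; Rb is in period 5, group 1; Cs is in period 6, group 1.
Across a period the added protons contract the valence shell; down a group each new principal shell makes the atom larger.
All are in group 1, so atomic radius increases down the group.
So from smallest to largest: H < Li < Na < K < Rb < Cs.

H, Li, Na, K, Rb, Cs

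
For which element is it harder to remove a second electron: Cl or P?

The second ionization energy removes an electron from the +1 ion. For each element: Cl⁺ still has 6 valence electrons; P⁺ still has 4 valence electrons.
All are still removing valence electrons, so compare the +1 ions as you would atoms: IE_2 generally rises across a period (higher Z_eff) and falls down a group (larger shell), subject to the usual subshell exceptions.
Valence configurations: Cl⁺ [Ne]3s²3p⁴, P⁺ [Ne]3s²3p².
The numbers (kJ/mol): Cl 2298, P 1907.
Hence IE_2: P < Cl.

Cl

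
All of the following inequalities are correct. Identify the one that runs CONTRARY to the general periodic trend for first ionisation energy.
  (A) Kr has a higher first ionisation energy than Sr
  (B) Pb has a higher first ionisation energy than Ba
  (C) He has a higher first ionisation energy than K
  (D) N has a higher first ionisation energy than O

(D)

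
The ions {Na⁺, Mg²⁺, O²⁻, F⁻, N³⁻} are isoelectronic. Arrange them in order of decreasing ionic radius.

All of these have 10 electrons, so size is governed by nuclear charge alone: the more protons, the stronger the pull on the same electron cloud, and the smaller the ion.
Nuclear charges: Mg²⁺ (Z=12), Na⁺ (Z=11), F⁻ (Z=9), O²⁻ (Z=8), N³⁻ (Z=7).
Largest to smallest: N³⁻ > O²⁻ > F⁻ > Na⁺ > Mg²⁺.

N³⁻, O²⁻, F⁻, Na⁺, Mg²⁺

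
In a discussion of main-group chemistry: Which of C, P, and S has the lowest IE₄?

After 3 electrons have been removed, what remains? C³⁺ still has 1 valence electron; P³⁺ still has 2 valence electrons; S³⁺ still has 3 valence electrons.
All are still removing valence electrons, so compare the +3 ions as you would atoms: IE_4 generally rises across a period (higher Z_eff) and falls down a group (larger shell), subject to the usual subshell exceptions.
Valence configurations: C³⁺ [He]2s¹, P³⁺ [Ne]3s², S³⁺ [Ne]3s²3p¹.
S³⁺ loses a lone 3p electron whereas P³⁺ must break into a filled 3s² pair, so IE_4(P) > IE_4(S) even though S has the higher nuclear charge.
Approximate IE_4 values (kJ/mol): C 6223, P 4964, S 4556.
Hence IE_4: S < P < C.

S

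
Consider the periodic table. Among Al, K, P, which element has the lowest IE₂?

Consider each +1 ion: Al⁺ still has 2 valence electrons; K⁺ is the bare [Ar] core; P⁺ still has 4 valence electrons.
Pulling an electron out of a noble-gas core costs far more than removing a remaining valence electron, so K sits at the high end of IE_2.
Valence configurations: Al⁺ [Ne]3s², P⁺ [Ne]3s²3p².
The numbers (kJ/mol): Al 1817, K 3052, P 1907.
Putting it together, IE_2: Al < P < K.

Al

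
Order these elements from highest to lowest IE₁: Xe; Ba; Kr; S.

S is in period 3, group 16; Kr is in period 4, group 18; Xe is in period 5, group 18; Ba is in period 6, group 2.
First ionization energy rises across a period (greater Z_eff holds electrons more tightly) and falls down a group (valence electrons are farther from the nucleus).
Here both period and group differ, so the two effects have to be weighed against each other.
S > Ba: both effects reinforce here, so S is clearly the higher of the two.
Xe > S: period and group pull opposite ways; the across-period shift dominates (1170 vs 1000 kJ/mol).
Kr > Xe: Kr sits above Xe in group 18, so the down-group effect alone puts Kr higher.
For reference (kJ/mol): S 1000, Kr 1351, Xe 1170, Ba 503.
So from highest to lowest: Kr > Xe > S > Ba.

Kr, Xe, S, Ba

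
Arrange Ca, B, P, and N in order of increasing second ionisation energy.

After 1 electron has been removed, what remains? Ca⁺ still has 1 valence electron; B⁺ still has 2 valence electrons; P⁺ still has 4 valence electrons; N⁺ still has 4 valence electrons.
All are still removing valence electrons, so compare the +1 ions as you would atoms: IE_2 generally rises across a period (higher Z_eff) and falls down a group (larger shell), subject to the usual subshell exceptions.
Valence configurations: Ca⁺ [Ar]4s¹, B⁺ [He]2s², P⁺ [Ne]3s²3p², N⁺ [He]2s²2p².
Tabulated IE_2 (kJ/mol): Ca 1145, B 2427, P 1907, N 2856.
Overall IE_2 order: Ca < P < B < N.

Ca < P < B < N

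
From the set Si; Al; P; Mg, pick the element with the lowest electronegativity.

Mg is in period 3, group 2; Al is in period 3, group 13; Si is in period 3, group 14; P is in period 3, group 15.
Electronegativity increases across a period and decreases down a group, tracking effective nuclear charge and atomic size.
All lie in period 3, so electronegativity increases left to right.
The lowest electronegativity among these belongs to Mg.

Mg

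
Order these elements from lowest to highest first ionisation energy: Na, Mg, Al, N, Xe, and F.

First ionization energy rises across a period (greater Z_eff holds electrons more tightly) and falls down a group (valence electrons are farther from the nucleus).
Here both period and group differ, so the two effects have to be weighed against each other.
Al > Na: Al lies to the right of Na in period 3, so the across-period effect alone puts Al higher.
Mg > Al: this pair runs against the simple trend — see the exception note.
Xe > Mg: period and group pull opposite ways; the across-period shift dominates (1170 vs 738 kJ/mol).
N > Xe: the two effects oppose for this pair; the down-group effect wins (1402 vs 1170 kJ/mol).
F > N: both are in period 2; the period trend gives F the larger value.
Note the exception: Mg has a higher first ionization energy than Al, contrary to the simple trend — Al's single 3p electron is easier to remove than one from Mg's filled 3s².
For reference (kJ/mol): N 1402, F 1681, Na 496, Mg 738, Al 578, Xe 1170.
So from lowest to highest: Na < Al < Mg < Xe < N < F.

Na < Al < Mg < Xe < N < F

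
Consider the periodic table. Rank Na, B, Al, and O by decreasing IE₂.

Na > O > B > Al

After 1 electron has been removed, what remains? Na⁺ is the bare [Ne] core; B⁺ still has 2 valence electrons; Al⁺ still has 2 valence electrons; O⁺ still has 5 valence electrons.
Pulling an electron out of a noble-gas core costs far more than removing a remaining valence electron, so Na sits at the high end of IE_2.
Valence configurations: B⁺ [He]2s², Al⁺ [Ne]3s², O⁺ [He]2s²2p³.
Tabulated IE_2 (kJ/mol): Na 4562, B 2427, Al 1817, O 3388.
Overall IE_2 order: Al < B < O < Na.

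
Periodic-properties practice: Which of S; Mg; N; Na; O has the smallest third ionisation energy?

Consider each +2 ion: S²⁺ still has 4 valence electrons; Mg²⁺ is the bare [Ne] core; N²⁺ still has 3 valence electrons; Na²⁺ is already 1 electron into the core; O²⁺ still has 4 valence electrons.
Pulling an electron out of a noble-gas core costs far more than removing a remaining valence electron, so Na and Mg sit at the high end of IE_3.
Valence configurations: S²⁺ [Ne]3s²3p², N²⁺ [He]2s²2p¹, O²⁺ [He]2s²2p².
The numbers (kJ/mol): S 3357, Mg 7733, N 4578, Na 6910, O 5300.
So the third ionization energies run S < N < O < Na < Mg.

S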